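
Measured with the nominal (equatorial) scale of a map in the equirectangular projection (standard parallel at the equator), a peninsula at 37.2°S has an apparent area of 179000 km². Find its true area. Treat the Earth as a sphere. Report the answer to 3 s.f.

143000 km²

In the plate carrée (x = Rλ, y = Rφ), meridians are true-scale (h = 1) and parallels are stretched by k = sec φ.
Areal scale = h·k = 1 × sec φ; at 37.2°, h = 1.000, k = 1.255, so h·k = 1.255.
True area = apparent / (areal scale) = 179000 / 1.255 ≈ 143000 km².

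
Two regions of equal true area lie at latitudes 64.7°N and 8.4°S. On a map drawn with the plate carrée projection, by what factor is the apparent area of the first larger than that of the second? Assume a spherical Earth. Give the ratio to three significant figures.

Plate carrée maps x = Rλ, y = Rφ. The meridian scale is h = 1 and the parallel scale is k = 1/cos φ = sec φ.
Areal scale at 64.7°: h·k = 1.000 × 2.340 = 2.340.
Areal scale at 8.4°: h·k = 1.000 × 1.011 = 1.011.
Ratio = 2.340/1.011 ≈ 2.31.

2.31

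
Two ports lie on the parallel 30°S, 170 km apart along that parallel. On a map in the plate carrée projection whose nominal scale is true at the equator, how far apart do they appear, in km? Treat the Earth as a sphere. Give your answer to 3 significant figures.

In the plate carrée (x = Rλ, y = Rφ), meridians are true-scale (h = 1) and parallels are stretched by k = sec φ.
Along the parallel, k = sec 30° = 1/0.8660 = 1.155.
Map distance = 170 × 1.155 ≈ 196 km.

196 km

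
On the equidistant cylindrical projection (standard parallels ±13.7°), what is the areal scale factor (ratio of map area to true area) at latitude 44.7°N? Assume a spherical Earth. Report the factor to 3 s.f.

1.37

In the equirectangular projection with standard parallel φ₀ = 13.7° (x = Rλ cos φ₀, y = Rφ), meridians are true-scale (h = 1) and the parallel scale is k = cos φ₀ / cos φ.
Areal scale = h·k = 1 × cos φ₀ / cos φ; at 44.7°, h = 1.000, k = 1.367, so h·k = 1.367.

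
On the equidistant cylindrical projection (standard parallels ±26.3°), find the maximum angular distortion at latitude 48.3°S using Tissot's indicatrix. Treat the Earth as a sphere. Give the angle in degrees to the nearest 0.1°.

17.0°

The equidistant cylindrical projection with φ₀ = 26.3° has h = 1 (meridians true) and k = cos φ₀ / cos φ along parallels.
At 48.3°: h = 1.000, k = 1.348; principal scales a = 1.348, b = 1.000.
sin(ω/2) = (a − b)/(a + b) = 0.3476/2.348 = 0.1481, so ω = 2 arcsin(0.1481) ≈ 17.0°.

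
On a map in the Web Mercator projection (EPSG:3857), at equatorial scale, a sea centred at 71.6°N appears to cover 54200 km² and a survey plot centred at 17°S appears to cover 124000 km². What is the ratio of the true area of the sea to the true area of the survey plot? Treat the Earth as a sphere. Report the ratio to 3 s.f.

0.0476

On Mercator the areal scale is sec²φ, so true area = apparent × cos²φ.
True area of sea: 54200 × cos²(71.6°) = 54200 × 0.09963 = 5400 km².
True area of survey plot: 124000 × cos²(17°) = 124000 × 0.9145 = 113400 km².
Ratio = 5400 / 113400 ≈ 0.0476.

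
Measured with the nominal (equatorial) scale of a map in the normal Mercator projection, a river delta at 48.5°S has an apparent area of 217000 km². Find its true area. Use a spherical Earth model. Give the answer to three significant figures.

The Mercator projection is conformal; its linear scale factor is the same in every direction and equals sec φ = 1/cos φ.
Areal scale = k² = sec²φ = 1/cos²(48.5°) = 1/0.6626² = 2.278.
True area = apparent / (areal scale) = 217000 / 2.278 ≈ 95300 km².

95300 km²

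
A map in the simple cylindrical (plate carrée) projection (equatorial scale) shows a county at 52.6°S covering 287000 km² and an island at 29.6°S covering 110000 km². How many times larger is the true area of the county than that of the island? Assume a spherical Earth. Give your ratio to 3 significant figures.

1.82

Plate carrée has h = 1 and k = sec φ, giving areal scale sec φ; true area = (apparent area) · cos φ.
True area of county: 287000 × cos(52.6°) = 287000 × 0.6074 = 174300 km².
True area of island: 110000 × cos(29.6°) = 110000 × 0.8695 = 95640 km².
Ratio = 174300 / 95640 ≈ 1.82.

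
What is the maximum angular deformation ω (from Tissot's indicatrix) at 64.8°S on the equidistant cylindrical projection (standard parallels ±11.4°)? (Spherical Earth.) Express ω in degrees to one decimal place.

The equidistant cylindrical projection with φ₀ = 11.4° has h = 1 (meridians true) and k = cos φ₀ / cos φ along parallels.
At 64.8°: h = 1.000, k = 2.302; principal scales a = 2.302, b = 1.000.
sin(ω/2) = (a − b)/(a + b) = 1.302/3.302 = 0.3944, so ω = 2 arcsin(0.3944) ≈ 46.5°.

46.5°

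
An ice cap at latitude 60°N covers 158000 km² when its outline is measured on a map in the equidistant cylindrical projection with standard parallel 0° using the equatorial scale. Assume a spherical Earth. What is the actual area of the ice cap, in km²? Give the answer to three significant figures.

79000 km²

Plate carrée maps x = Rλ, y = Rφ. The meridian scale is h = 1 and the parallel scale is k = 1/cos φ = sec φ.
Areal scale = h·k = 1 × sec φ; at 60°, h = 1.000, k = 2.000, so h·k = 2.000.
True area = apparent / (areal scale) = 158000 / 2.000 ≈ 79000 km².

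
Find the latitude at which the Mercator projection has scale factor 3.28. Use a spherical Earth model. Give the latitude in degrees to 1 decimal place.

Mercator scale is k = sec φ = 1/cos φ.
1/cos φ = 3.28  ⇒  cos φ = 0.3049  ⇒  φ = arccos(0.3049) ≈ 72.2°.

72.2°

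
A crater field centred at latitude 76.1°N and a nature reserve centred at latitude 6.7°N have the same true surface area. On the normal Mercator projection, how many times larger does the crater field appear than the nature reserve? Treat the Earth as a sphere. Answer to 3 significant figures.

On Mercator, area is exaggerated by sec²φ = 1/cos²φ.
At 76.1°: sec²(76.1°) = 1/0.2402² = 17.33.
At 6.7°: sec²(6.7°) = 1/0.9932² = 1.014.
Ratio = 17.33/1.014 = cos²(6.7°)/cos²(76.1°) ≈ 17.1.

17.1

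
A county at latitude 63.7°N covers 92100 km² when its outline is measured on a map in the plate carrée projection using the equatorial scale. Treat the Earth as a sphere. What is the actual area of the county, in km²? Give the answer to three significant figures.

Plate carrée maps x = Rλ, y = Rφ. The meridian scale is h = 1 and the parallel scale is k = 1/cos φ = sec φ.
Areal scale = h·k = 1 × sec φ; at 63.7°, h = 1.000, k = 2.257, so h·k = 2.257.
True area = apparent / (areal scale) = 92100 / 2.257 ≈ 40800 km².

40800 km²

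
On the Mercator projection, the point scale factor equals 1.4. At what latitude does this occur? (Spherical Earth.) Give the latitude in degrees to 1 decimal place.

Mercator scale is k = sec φ = 1/cos φ.
1/cos φ = 1.4  ⇒  cos φ = 0.7143  ⇒  φ = arccos(0.7143) ≈ 44.4°.

44.4°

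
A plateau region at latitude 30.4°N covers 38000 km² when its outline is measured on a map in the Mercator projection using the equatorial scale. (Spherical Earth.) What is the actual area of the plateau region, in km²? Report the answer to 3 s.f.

28300 km²

Mercator is conformal, so the point scale is isotropic: h = k = sec φ = 1/cos φ.
Areal scale = k² = sec²φ = 1/cos²(30.4°) = 1/0.8625² = 1.344.
True area = apparent / (areal scale) = 38000 / 1.344 ≈ 28300 km².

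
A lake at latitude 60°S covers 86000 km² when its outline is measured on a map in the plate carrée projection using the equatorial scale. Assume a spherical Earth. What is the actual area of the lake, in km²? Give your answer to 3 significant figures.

For the equirectangular projection with φ₀ = 0 (plate carrée), h = 1 along meridians and k = sec φ along parallels.
Areal scale = h·k = 1 × sec φ; at 60°, h = 1.000, k = 2.000, so h·k = 2.000.
True area = apparent / (areal scale) = 86000 / 2.000 ≈ 43000 km².

43000 km²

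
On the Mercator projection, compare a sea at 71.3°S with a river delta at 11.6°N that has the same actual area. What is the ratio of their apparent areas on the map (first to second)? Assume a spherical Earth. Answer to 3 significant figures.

9.33

On Mercator, area is exaggerated by sec²φ = 1/cos²φ.
At 71.3°: sec²(71.3°) = 1/0.3206² = 9.728.
At 11.6°: sec²(11.6°) = 1/0.9796² = 1.042.
Ratio = 9.728/1.042 = cos²(11.6°)/cos²(71.3°) ≈ 9.33.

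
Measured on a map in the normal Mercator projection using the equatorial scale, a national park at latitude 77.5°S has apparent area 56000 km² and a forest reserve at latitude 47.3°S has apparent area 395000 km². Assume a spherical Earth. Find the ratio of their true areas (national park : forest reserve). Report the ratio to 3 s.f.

0.0144

Mercator's areal exaggeration is sec²φ; hence true area = (apparent area) · cos²φ.
True area of national park: 56000 × cos²(77.5°) = 56000 × 0.04685 = 2623 km².
True area of forest reserve: 395000 × cos²(47.3°) = 395000 × 0.4599 = 181700 km².
Ratio = 2623 / 181700 ≈ 0.0144.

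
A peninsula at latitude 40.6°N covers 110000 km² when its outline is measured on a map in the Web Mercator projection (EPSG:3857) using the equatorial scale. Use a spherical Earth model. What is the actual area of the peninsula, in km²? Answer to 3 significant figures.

63400 km²

Mercator is conformal, so the point scale is isotropic: h = k = sec φ = 1/cos φ.
Areal scale = k² = sec²φ = 1/cos²(40.6°) = 1/0.7593² = 1.735.
True area = apparent / (areal scale) = 110000 / 1.735 ≈ 63400 km².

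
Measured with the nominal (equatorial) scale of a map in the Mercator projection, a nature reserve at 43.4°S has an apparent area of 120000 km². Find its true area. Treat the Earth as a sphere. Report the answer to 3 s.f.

Mercator is conformal, so the point scale is isotropic: h = k = sec φ = 1/cos φ.
Areal scale = k² = sec²φ = 1/cos²(43.4°) = 1/0.7266² = 1.894.
True area = apparent / (areal scale) = 120000 / 1.894 ≈ 63300 km².

63300 km²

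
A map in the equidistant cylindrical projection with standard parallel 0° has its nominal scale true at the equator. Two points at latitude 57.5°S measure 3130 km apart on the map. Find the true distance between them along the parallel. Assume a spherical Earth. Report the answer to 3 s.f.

1680 km

For the equirectangular projection with φ₀ = 0 (plate carrée), h = 1 along meridians and k = sec φ along parallels.
Along the parallel at 57.5°, map distances are exaggerated by k = sec 57.5° = 1.861.
True distance = 3130 / 1.861 = 3130 × cos 57.5° ≈ 1680 km.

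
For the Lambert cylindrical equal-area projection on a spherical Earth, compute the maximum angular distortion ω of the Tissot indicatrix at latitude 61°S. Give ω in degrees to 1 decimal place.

The Lambert cylindrical equal-area projection is the cylindrical equal-area projection with its standard parallel at the equator (φ₀ = 0). Cylindrical equal-area (φ₀ = 0°): h = cos φ / cos 0° along meridians, k = cos 0° / cos φ along parallels; h·k = 1.
At 61°: h = 0.4848, k = 2.063; principal scales a = 2.063, b = 0.4848.
sin(ω/2) = (a − b)/(a + b) = 1.578/2.547 = 0.6194, so ω = 2 arcsin(0.6194) ≈ 76.5°.

76.5°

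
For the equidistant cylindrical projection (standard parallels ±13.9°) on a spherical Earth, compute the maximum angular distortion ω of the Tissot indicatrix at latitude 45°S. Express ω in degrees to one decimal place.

The equidistant cylindrical projection with φ₀ = 13.9° has h = 1 (meridians true) and k = cos φ₀ / cos φ along parallels.
At 45°: h = 1.000, k = 1.373; principal scales a = 1.373, b = 1.000.
sin(ω/2) = (a − b)/(a + b) = 0.3728/2.373 = 0.1571, so ω = 2 arcsin(0.1571) ≈ 18.1°.

18.1°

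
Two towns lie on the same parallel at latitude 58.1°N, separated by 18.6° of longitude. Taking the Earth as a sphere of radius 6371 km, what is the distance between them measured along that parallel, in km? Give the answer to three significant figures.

Arc length along a parallel = R cos φ · Δλ (with Δλ in radians).
= 6371 × cos 58.1° × (18.6° × π/180) = 6371 × 0.5284 × 0.3246 ≈ 1090 km.

1090 km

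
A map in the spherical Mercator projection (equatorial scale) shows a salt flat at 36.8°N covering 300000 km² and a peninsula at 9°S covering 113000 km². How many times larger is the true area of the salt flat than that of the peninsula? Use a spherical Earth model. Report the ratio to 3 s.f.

Mercator's areal exaggeration is sec²φ; hence true area = (apparent area) · cos²φ.
True area of salt flat: 300000 × cos²(36.8°) = 300000 × 0.6412 = 192400 km².
True area of peninsula: 113000 × cos²(9°) = 113000 × 0.9755 = 110200 km².
Ratio = 192400 / 110200 ≈ 1.74.

1.74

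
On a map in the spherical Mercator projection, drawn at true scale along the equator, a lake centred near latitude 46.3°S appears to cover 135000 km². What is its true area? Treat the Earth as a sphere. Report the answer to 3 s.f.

The Mercator projection is conformal; its linear scale factor is the same in every direction and equals sec φ = 1/cos φ.
Areal scale = k² = sec²φ = 1/cos²(46.3°) = 1/0.6909² = 2.095.
True area = apparent / (areal scale) = 135000 / 2.095 ≈ 64400 km².

64400 km²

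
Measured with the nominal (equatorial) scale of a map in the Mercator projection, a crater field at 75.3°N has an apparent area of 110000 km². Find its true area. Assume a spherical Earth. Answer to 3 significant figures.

7080 km²

Mercator is conformal, so the point scale is isotropic: h = k = sec φ = 1/cos φ.
Areal scale = k² = sec²φ = 1/cos²(75.3°) = 1/0.2538² = 15.53.
True area = apparent / (areal scale) = 110000 / 15.53 ≈ 7080 km².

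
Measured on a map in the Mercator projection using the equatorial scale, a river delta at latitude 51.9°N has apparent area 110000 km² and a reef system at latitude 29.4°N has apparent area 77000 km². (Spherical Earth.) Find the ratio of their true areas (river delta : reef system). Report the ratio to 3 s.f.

0.717

On Mercator the areal scale is sec²φ, so true area = apparent × cos²φ.
True area of river delta: 110000 × cos²(51.9°) = 110000 × 0.3807 = 41880 km².
True area of reef system: 77000 × cos²(29.4°) = 77000 × 0.7590 = 58440 km².
Ratio = 41880 / 58440 ≈ 0.717.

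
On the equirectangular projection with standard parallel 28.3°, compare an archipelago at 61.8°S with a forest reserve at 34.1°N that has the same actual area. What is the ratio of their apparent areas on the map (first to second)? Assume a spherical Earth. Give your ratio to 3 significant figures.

1.75

The equidistant cylindrical projection with φ₀ = 28.3° has h = 1 (meridians true) and k = cos φ₀ / cos φ along parallels.
Areal scale at 61.8°: h·k = 1.000 × 1.863 = 1.863.
Areal scale at 34.1°: h·k = 1.000 × 1.063 = 1.063.
Ratio = 1.863/1.063 ≈ 1.75.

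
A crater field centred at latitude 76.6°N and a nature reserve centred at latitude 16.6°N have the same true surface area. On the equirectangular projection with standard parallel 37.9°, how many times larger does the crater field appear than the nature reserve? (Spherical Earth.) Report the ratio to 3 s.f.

4.14

The equidistant cylindrical projection with φ₀ = 37.9° has h = 1 (meridians true) and k = cos φ₀ / cos φ along parallels.
Areal scale at 76.6°: h·k = 1.000 × 3.405 = 3.405.
Areal scale at 16.6°: h·k = 1.000 × 0.8234 = 0.8234.
Ratio = 3.405/0.8234 ≈ 4.14.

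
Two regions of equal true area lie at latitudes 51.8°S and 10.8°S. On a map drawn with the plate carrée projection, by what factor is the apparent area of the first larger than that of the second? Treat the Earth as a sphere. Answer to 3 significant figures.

In the plate carrée (x = Rλ, y = Rφ), meridians are true-scale (h = 1) and parallels are stretched by k = sec φ.
Areal scale at 51.8°: h·k = 1.000 × 1.617 = 1.617.
Areal scale at 10.8°: h·k = 1.000 × 1.018 = 1.018.
Ratio = 1.617/1.018 ≈ 1.59.

1.59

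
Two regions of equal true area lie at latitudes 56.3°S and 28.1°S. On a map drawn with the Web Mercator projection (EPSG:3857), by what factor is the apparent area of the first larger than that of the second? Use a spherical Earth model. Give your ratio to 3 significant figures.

Mercator areal scale is sec²φ.
At 56.3°: sec²(56.3°) = 1/0.5548² = 3.248.
At 28.1°: sec²(28.1°) = 1/0.8821² = 1.285.
Ratio = 3.248/1.285 = cos²(28.1°)/cos²(56.3°) ≈ 2.53.

2.53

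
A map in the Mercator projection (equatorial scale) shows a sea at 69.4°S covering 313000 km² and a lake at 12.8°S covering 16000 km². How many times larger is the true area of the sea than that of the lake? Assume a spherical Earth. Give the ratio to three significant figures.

2.55

Since Mercator area scale is 1/cos²φ, the true area equals the apparent area multiplied by cos²φ.
True area of sea: 313000 × cos²(69.4°) = 313000 × 0.1238 = 38750 km².
True area of lake: 16000 × cos²(12.8°) = 16000 × 0.9509 = 15210 km².
Ratio = 38750 / 15210 ≈ 2.55.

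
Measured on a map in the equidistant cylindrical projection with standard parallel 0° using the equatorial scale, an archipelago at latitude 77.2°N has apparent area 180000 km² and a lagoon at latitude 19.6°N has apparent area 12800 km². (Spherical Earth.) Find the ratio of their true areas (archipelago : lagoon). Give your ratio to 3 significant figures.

3.31

On the plate carrée, areal scale = h·k = 1 × sec φ, so true area = apparent × cos φ.
True area of archipelago: 180000 × cos(77.2°) = 180000 × 0.2215 = 39880 km².
True area of lagoon: 12800 × cos(19.6°) = 12800 × 0.9421 = 12060 km².
Ratio = 39880 / 12060 ≈ 3.31.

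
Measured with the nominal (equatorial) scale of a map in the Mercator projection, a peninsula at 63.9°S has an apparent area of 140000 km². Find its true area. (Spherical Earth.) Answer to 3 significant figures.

27100 km²

For Mercator, h = k = sec φ (a conformal cylindrical projection has a single point scale, 1/cos φ).
Areal scale = k² = sec²φ = 1/cos²(63.9°) = 1/0.4399² = 5.167.
True area = apparent / (areal scale) = 140000 / 5.167 ≈ 27100 km².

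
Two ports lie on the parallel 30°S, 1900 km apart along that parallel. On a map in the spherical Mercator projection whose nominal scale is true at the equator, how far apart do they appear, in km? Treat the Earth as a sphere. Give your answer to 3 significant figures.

For Mercator, h = k = sec φ (a conformal cylindrical projection has a single point scale, 1/cos φ).
Along the parallel, k = sec 30° = 1/0.8660 = 1.155.
Map distance = 1900 × 1.155 ≈ 2190 km.

2190 km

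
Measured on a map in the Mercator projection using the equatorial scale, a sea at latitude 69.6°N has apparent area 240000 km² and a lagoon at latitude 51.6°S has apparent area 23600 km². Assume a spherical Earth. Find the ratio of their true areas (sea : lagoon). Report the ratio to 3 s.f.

Mercator's areal exaggeration is sec²φ; hence true area = (apparent area) · cos²φ.
True area of sea: 240000 × cos²(69.6°) = 240000 × 0.1215 = 29160 km².
True area of lagoon: 23600 × cos²(51.6°) = 23600 × 0.3858 = 9105 km².
Ratio = 29160 / 9105 ≈ 3.20.

3.20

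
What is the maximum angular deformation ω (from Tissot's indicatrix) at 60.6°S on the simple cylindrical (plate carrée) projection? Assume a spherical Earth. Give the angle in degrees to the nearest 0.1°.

39.9°

In the plate carrée (x = Rλ, y = Rφ), meridians are true-scale (h = 1) and parallels are stretched by k = sec φ.
At 60.6°: h = 1.000, k = 2.037; principal scales a = 2.037, b = 1.000.
sin(ω/2) = (a − b)/(a + b) = 1.037/3.037 = 0.3415, so ω = 2 arcsin(0.3415) ≈ 39.9°.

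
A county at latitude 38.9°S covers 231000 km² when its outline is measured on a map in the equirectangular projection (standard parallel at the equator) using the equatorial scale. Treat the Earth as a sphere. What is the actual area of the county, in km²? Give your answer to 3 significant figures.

Plate carrée maps x = Rλ, y = Rφ. The meridian scale is h = 1 and the parallel scale is k = 1/cos φ = sec φ.
Areal scale = h·k = 1 × sec φ; at 38.9°, h = 1.000, k = 1.285, so h·k = 1.285.
True area = apparent / (areal scale) = 231000 / 1.285 ≈ 180000 km².

180000 km²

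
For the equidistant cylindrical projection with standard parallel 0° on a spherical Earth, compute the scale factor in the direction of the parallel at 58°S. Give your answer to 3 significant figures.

Plate carrée maps x = Rλ, y = Rφ. The meridian scale is h = 1 and the parallel scale is k = 1/cos φ = sec φ.
k = 1/cos 58° = 1/0.5299 = 1.887.

1.89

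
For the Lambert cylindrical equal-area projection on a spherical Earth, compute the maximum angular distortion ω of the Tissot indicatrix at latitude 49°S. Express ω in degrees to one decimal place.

46.9°

The Lambert cylindrical equal-area projection is the cylindrical equal-area projection with its standard parallel at the equator (φ₀ = 0). Cylindrical equal-area (φ₀ = 0°): h = cos φ / cos 0° along meridians, k = cos 0° / cos φ along parallels; h·k = 1.
At 49°: h = 0.6561, k = 1.524; principal scales a = 1.524, b = 0.6561.
sin(ω/2) = (a − b)/(a + b) = 0.8682/2.180 = 0.3982, so ω = 2 arcsin(0.3982) ≈ 46.9°.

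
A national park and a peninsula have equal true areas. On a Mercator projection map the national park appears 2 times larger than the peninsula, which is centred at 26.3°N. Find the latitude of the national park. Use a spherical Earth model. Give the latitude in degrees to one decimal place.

50.7°

On Mercator, (apparent₁)/(apparent₂) = sec²φ₁ / sec²φ₂ when true areas are equal.
cos²φ₂ / cos²φ₁ = 2  ⇒  cos φ₁ = cos 26.3° / √2 = 0.8965/1.414 = 0.6339.
φ₁ = arccos(0.6339) ≈ 50.7°.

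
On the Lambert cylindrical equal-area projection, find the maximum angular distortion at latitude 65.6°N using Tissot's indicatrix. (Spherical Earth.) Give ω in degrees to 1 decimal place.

The Lambert cylindrical equal-area projection is the cylindrical equal-area projection with its standard parallel at the equator (φ₀ = 0). Cylindrical equal-area (φ₀ = 0°): h = cos φ / cos 0° along meridians, k = cos 0° / cos φ along parallels; h·k = 1.
At 65.6°: h = 0.4131, k = 2.421; principal scales a = 2.421, b = 0.4131.
sin(ω/2) = (a − b)/(a + b) = 2.008/2.834 = 0.7084, so ω = 2 arcsin(0.7084) ≈ 90.2°.

90.2°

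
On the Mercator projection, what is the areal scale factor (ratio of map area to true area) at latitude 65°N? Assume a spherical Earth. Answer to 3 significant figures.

The Mercator projection is conformal; its linear scale factor is the same in every direction and equals sec φ = 1/cos φ.
Areal scale = k² = sec²φ = 1/cos²(65°) = 1/0.4226² = 5.599.

5.60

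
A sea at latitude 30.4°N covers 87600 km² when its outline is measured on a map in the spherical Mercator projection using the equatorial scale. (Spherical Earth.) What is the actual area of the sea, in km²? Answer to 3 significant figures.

Mercator is conformal, so the point scale is isotropic: h = k = sec φ = 1/cos φ.
Areal scale = k² = sec²φ = 1/cos²(30.4°) = 1/0.8625² = 1.344.
True area = apparent / (areal scale) = 87600 / 1.344 ≈ 65200 km².

65200 km²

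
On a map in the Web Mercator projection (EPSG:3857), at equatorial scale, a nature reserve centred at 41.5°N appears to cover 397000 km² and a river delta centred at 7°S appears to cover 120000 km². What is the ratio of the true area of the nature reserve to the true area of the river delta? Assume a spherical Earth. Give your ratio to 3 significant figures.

On Mercator the areal scale is sec²φ, so true area = apparent × cos²φ.
True area of nature reserve: 397000 × cos²(41.5°) = 397000 × 0.5609 = 222700 km².
True area of river delta: 120000 × cos²(7°) = 120000 × 0.9851 = 118200 km².
Ratio = 222700 / 118200 ≈ 1.88.

1.88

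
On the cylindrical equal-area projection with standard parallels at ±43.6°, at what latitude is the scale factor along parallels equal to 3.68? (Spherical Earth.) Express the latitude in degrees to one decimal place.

Cylindrical equal-area (φ₀ = 43.6°): h = cos φ / cos 43.6° along meridians, k = cos 43.6° / cos φ along parallels; h·k = 1.
k = cos φ₀ / cos φ = 3.68  ⇒  cos φ = cos 43.6° / 3.68 = 0.1968.
φ = arccos(0.1968) ≈ 78.7°.

78.7°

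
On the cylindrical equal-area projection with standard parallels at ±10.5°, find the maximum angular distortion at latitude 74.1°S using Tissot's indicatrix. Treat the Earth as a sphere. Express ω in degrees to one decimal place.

For cylindrical equal-area with standard parallel φ₀, h = cos φ / cos φ₀ and k = cos φ₀ / cos φ, so h·k = 1.
At 74.1°: h = 0.2786, k = 3.589; principal scales a = 3.589, b = 0.2786.
sin(ω/2) = (a − b)/(a + b) = 3.310/3.868 = 0.8559, so ω = 2 arcsin(0.8559) ≈ 117.7°.

117.7°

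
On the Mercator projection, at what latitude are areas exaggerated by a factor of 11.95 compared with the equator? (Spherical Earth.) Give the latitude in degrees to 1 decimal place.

73.2°

Mercator areal scale is sec²φ.
sec²φ = 11.95  ⇒  cos²φ = 0.08368  ⇒  cos φ = 0.2893.
φ = arccos(0.2893) ≈ 73.2°.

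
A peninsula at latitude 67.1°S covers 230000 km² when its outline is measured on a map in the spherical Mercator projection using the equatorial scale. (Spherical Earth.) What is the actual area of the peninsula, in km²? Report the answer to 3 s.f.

The Mercator projection is conformal; its linear scale factor is the same in every direction and equals sec φ = 1/cos φ.
Areal scale = k² = sec²φ = 1/cos²(67.1°) = 1/0.3891² = 6.604.
True area = apparent / (areal scale) = 230000 / 6.604 ≈ 34800 km².

34800 km²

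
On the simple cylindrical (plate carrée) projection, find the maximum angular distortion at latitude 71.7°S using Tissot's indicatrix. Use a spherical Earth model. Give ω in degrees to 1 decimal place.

In the plate carrée (x = Rλ, y = Rφ), meridians are true-scale (h = 1) and parallels are stretched by k = sec φ.
At 71.7°: h = 1.000, k = 3.185; principal scales a = 3.185, b = 1.000.
sin(ω/2) = (a − b)/(a + b) = 2.185/4.185 = 0.5221, so ω = 2 arcsin(0.5221) ≈ 62.9°.

62.9°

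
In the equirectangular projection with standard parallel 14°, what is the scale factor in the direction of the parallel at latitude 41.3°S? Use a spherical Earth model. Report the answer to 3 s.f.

1.29

The equidistant cylindrical projection with φ₀ = 14° has h = 1 (meridians true) and k = cos φ₀ / cos φ along parallels.
k = cos 14° / cos 41.3° = 0.9703/0.7513 = 1.292.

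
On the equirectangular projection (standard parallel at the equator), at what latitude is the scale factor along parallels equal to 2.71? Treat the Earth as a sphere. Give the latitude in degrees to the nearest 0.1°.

68.3°

Plate carrée: h = 1, k = sec φ along parallels.
sec φ = 2.71  ⇒  cos φ = 0.3690  ⇒  φ ≈ 68.3°.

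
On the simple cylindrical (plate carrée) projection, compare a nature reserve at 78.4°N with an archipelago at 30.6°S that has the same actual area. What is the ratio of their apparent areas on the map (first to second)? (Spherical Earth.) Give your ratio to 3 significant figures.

In the plate carrée (x = Rλ, y = Rφ), meridians are true-scale (h = 1) and parallels are stretched by k = sec φ.
Areal scale at 78.4°: h·k = 1.000 × 4.973 = 4.973.
Areal scale at 30.6°: h·k = 1.000 × 1.162 = 1.162.
Ratio = 4.973/1.162 ≈ 4.28.

4.28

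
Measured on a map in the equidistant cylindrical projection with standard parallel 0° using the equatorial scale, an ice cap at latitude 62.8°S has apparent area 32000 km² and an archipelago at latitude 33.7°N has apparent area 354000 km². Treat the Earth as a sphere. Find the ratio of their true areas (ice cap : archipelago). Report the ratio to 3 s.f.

0.0497

On the plate carrée, areal scale = h·k = 1 × sec φ, so true area = apparent × cos φ.
True area of ice cap: 32000 × cos(62.8°) = 32000 × 0.4571 = 14630 km².
True area of archipelago: 354000 × cos(33.7°) = 354000 × 0.8320 = 294500 km².
Ratio = 14630 / 294500 ≈ 0.0497.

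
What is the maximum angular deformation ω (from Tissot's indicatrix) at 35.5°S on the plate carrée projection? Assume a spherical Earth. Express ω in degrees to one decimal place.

11.8°

In the plate carrée (x = Rλ, y = Rφ), meridians are true-scale (h = 1) and parallels are stretched by k = sec φ.
At 35.5°: h = 1.000, k = 1.228; principal scales a = 1.228, b = 1.000.
sin(ω/2) = (a − b)/(a + b) = 0.2283/2.228 = 0.1025, so ω = 2 arcsin(0.1025) ≈ 11.8°.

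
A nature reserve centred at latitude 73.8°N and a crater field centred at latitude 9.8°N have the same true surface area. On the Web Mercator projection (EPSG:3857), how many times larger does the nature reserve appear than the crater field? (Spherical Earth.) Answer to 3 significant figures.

On Mercator, area is exaggerated by sec²φ = 1/cos²φ.
At 73.8°: sec²(73.8°) = 1/0.2790² = 12.85.
At 9.8°: sec²(9.8°) = 1/0.9854² = 1.030.
Ratio = 12.85/1.030 = cos²(9.8°)/cos²(73.8°) ≈ 12.5.

12.5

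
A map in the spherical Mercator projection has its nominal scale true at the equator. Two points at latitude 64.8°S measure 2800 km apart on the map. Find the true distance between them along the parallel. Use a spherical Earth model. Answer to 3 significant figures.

Mercator is conformal, so the point scale is isotropic: h = k = sec φ = 1/cos φ.
Along the parallel at 64.8°, map distances are exaggerated by k = sec 64.8° = 2.349.
True distance = 2800 / 2.349 = 2800 × cos 64.8° ≈ 1190 km.

1190 km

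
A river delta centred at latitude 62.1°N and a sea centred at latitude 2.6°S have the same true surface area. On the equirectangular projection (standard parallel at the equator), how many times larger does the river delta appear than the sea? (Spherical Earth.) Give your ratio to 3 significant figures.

2.13

Plate carrée maps x = Rλ, y = Rφ. The meridian scale is h = 1 and the parallel scale is k = 1/cos φ = sec φ.
Areal scale at 62.1°: h·k = 1.000 × 2.137 = 2.137.
Areal scale at 2.6°: h·k = 1.000 × 1.001 = 1.001.
Ratio = 2.137/1.001 ≈ 2.13.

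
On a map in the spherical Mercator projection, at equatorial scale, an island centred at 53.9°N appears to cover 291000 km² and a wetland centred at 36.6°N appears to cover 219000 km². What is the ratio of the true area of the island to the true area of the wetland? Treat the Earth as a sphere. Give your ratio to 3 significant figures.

0.716

Mercator's areal exaggeration is sec²φ; hence true area = (apparent area) · cos²φ.
True area of island: 291000 × cos²(53.9°) = 291000 × 0.3472 = 101000 km².
True area of wetland: 219000 × cos²(36.6°) = 219000 × 0.6445 = 141100 km².
Ratio = 101000 / 141100 ≈ 0.716.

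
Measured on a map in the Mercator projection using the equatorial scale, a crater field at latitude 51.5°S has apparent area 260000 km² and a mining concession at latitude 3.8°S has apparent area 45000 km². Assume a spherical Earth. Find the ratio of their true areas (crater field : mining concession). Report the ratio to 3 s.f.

On Mercator the areal scale is sec²φ, so true area = apparent × cos²φ.
True area of crater field: 260000 × cos²(51.5°) = 260000 × 0.3875 = 100800 km².
True area of mining concession: 45000 × cos²(3.8°) = 45000 × 0.9956 = 44800 km².
Ratio = 100800 / 44800 ≈ 2.25.

2.25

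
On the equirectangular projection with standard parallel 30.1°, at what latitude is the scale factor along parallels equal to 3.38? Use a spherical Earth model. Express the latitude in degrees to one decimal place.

The equidistant cylindrical projection with φ₀ = 30.1° has h = 1 (meridians true) and k = cos φ₀ / cos φ along parallels.
k = cos φ₀ / cos φ = 3.38  ⇒  cos φ = cos 30.1° / 3.38 = 0.2560.
φ = arccos(0.2560) ≈ 75.2°.

75.2°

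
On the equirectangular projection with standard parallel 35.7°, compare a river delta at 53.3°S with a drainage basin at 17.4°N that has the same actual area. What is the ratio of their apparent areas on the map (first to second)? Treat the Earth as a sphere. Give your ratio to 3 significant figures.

With standard parallel φ₀ = 35.7°, the equirectangular projection gives x = Rλ cos φ₀, y = Rφ, so h = 1 and k = cos 35.7° / cos φ.
Areal scale at 53.3°: h·k = 1.000 × 1.359 = 1.359.
Areal scale at 17.4°: h·k = 1.000 × 0.8510 = 0.8510.
Ratio = 1.359/0.8510 ≈ 1.60.

1.60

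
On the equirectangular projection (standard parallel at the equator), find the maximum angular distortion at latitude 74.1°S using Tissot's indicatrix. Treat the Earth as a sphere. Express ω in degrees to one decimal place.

In the plate carrée (x = Rλ, y = Rφ), meridians are true-scale (h = 1) and parallels are stretched by k = sec φ.
At 74.1°: h = 1.000, k = 3.650; principal scales a = 3.650, b = 1.000.
sin(ω/2) = (a − b)/(a + b) = 2.650/4.650 = 0.5699, so ω = 2 arcsin(0.5699) ≈ 69.5°.

69.5°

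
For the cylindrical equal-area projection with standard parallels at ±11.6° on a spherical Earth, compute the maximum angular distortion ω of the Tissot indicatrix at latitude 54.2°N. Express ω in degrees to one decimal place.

For cylindrical equal-area with standard parallel φ₀, h = cos φ / cos φ₀ and k = cos φ₀ / cos φ, so h·k = 1.
At 54.2°: h = 0.5972, k = 1.675; principal scales a = 1.675, b = 0.5972.
sin(ω/2) = (a − b)/(a + b) = 1.077/2.272 = 0.4743, so ω = 2 arcsin(0.4743) ≈ 56.6°.

56.6°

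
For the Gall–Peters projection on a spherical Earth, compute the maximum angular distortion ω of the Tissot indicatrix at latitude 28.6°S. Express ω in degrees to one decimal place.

Gall–Peters is a cylindrical equal-area projection with standard parallels at ±45°. For cylindrical equal-area with standard parallel φ₀, h = cos φ / cos φ₀ and k = cos φ₀ / cos φ, so h·k = 1.
At 28.6°: h = 1.242, k = 0.8054; principal scales a = 1.242, b = 0.8054.
sin(ω/2) = (a − b)/(a + b) = 0.4363/2.047 = 0.2131, so ω = 2 arcsin(0.2131) ≈ 24.6°.

24.6°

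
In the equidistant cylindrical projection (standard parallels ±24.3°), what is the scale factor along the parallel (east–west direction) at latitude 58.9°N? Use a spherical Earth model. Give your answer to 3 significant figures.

1.76

With standard parallel φ₀ = 24.3°, the equirectangular projection gives x = Rλ cos φ₀, y = Rφ, so h = 1 and k = cos 24.3° / cos φ.
k = cos 24.3° / cos 58.9° = 0.9114/0.5165 = 1.764.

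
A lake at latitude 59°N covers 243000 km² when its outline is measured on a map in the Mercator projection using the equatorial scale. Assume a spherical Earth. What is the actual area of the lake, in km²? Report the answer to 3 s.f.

The Mercator projection is conformal; its linear scale factor is the same in every direction and equals sec φ = 1/cos φ.
Areal scale = k² = sec²φ = 1/cos²(59°) = 1/0.5150² = 3.770.
True area = apparent / (areal scale) = 243000 / 3.770 ≈ 64500 km².

64500 km²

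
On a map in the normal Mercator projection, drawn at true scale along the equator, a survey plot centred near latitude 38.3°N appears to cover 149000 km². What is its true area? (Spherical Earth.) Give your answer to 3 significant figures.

For Mercator, h = k = sec φ (a conformal cylindrical projection has a single point scale, 1/cos φ).
Areal scale = k² = sec²φ = 1/cos²(38.3°) = 1/0.7848² = 1.624.
True area = apparent / (areal scale) = 149000 / 1.624 ≈ 91800 km².

91800 km²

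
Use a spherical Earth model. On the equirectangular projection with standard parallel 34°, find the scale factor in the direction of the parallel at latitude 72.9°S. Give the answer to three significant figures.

In the equirectangular projection with standard parallel φ₀ = 34° (x = Rλ cos φ₀, y = Rφ), meridians are true-scale (h = 1) and the parallel scale is k = cos φ₀ / cos φ.
k = cos 34° / cos 72.9° = 0.8290/0.2940 = 2.819.

2.82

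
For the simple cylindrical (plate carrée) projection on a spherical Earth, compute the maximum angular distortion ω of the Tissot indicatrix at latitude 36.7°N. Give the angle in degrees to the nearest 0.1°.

12.6°

For the equirectangular projection with φ₀ = 0 (plate carrée), h = 1 along meridians and k = sec φ along parallels.
At 36.7°: h = 1.000, k = 1.247; principal scales a = 1.247, b = 1.000.
sin(ω/2) = (a − b)/(a + b) = 0.2472/2.247 = 0.1100, so ω = 2 arcsin(0.1100) ≈ 12.6°.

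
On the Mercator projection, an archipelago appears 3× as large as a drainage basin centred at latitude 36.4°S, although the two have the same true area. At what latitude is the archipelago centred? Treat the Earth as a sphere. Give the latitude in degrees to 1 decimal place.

62.3°

For equal true areas on Mercator, apparent areas scale as sec²φ, so the ratio is cos²φ₂ / cos²φ₁.
cos²φ₂ / cos²φ₁ = 3  ⇒  cos φ₁ = cos 36.4° / √3 = 0.8049/1.732 = 0.4647.
φ₁ = arccos(0.4647) ≈ 62.3°.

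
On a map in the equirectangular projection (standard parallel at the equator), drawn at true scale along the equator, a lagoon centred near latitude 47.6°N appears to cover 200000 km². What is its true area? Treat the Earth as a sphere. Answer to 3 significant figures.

Plate carrée maps x = Rλ, y = Rφ. The meridian scale is h = 1 and the parallel scale is k = 1/cos φ = sec φ.
Areal scale = h·k = 1 × sec φ; at 47.6°, h = 1.000, k = 1.483, so h·k = 1.483.
True area = apparent / (areal scale) = 200000 / 1.483 ≈ 135000 km².

135000 km²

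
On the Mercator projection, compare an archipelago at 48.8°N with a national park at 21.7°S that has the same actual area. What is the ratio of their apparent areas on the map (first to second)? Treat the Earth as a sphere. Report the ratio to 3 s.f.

Mercator is conformal with k = sec φ, so areal scale = k² = sec²φ.
At 48.8°: sec²(48.8°) = 1/0.6587² = 2.305.
At 21.7°: sec²(21.7°) = 1/0.9291² = 1.158.
Ratio = 2.305/1.158 = cos²(21.7°)/cos²(48.8°) ≈ 1.99.

1.99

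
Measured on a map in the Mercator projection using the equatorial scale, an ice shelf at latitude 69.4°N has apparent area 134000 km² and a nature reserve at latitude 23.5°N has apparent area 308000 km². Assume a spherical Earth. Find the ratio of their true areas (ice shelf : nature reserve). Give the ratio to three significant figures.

Since Mercator area scale is 1/cos²φ, the true area equals the apparent area multiplied by cos²φ.
True area of ice shelf: 134000 × cos²(69.4°) = 134000 × 0.1238 = 16590 km².
True area of nature reserve: 308000 × cos²(23.5°) = 308000 × 0.8410 = 259000 km².
Ratio = 16590 / 259000 ≈ 0.0640.

0.0640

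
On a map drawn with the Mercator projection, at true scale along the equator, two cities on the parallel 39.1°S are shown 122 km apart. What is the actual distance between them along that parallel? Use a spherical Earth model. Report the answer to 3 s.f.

94.7 km

The Mercator projection is conformal; its linear scale factor is the same in every direction and equals sec φ = 1/cos φ.
Along the parallel at 39.1°, map distances are exaggerated by k = sec 39.1° = 1.289.
True distance = 122 / 1.289 = 122 × cos 39.1° ≈ 94.7 km.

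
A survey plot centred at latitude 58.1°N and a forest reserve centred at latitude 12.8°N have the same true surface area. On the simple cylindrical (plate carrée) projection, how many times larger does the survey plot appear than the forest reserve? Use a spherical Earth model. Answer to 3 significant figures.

For the equirectangular projection with φ₀ = 0 (plate carrée), h = 1 along meridians and k = sec φ along parallels.
Areal scale at 58.1°: h·k = 1.000 × 1.892 = 1.892.
Areal scale at 12.8°: h·k = 1.000 × 1.025 = 1.025.
Ratio = 1.892/1.025 ≈ 1.85.

1.85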